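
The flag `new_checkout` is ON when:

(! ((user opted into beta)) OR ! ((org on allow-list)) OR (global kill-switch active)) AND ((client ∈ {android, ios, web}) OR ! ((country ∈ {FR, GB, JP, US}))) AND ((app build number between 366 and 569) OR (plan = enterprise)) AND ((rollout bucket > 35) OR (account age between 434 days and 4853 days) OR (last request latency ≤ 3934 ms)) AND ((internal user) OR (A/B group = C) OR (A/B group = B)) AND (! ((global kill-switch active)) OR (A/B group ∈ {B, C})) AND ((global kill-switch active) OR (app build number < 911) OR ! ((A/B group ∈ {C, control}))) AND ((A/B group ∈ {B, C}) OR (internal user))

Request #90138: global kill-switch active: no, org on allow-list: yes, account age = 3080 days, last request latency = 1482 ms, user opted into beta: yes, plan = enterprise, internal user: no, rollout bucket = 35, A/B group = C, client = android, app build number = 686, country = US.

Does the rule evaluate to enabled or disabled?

Disabled

Atomic conditions:
  user opted into beta: yes → true
  org on allow-list: yes → true
  global kill-switch active: no → false
  client ∈ {android, ios, web}: android is in the set → true
  country ∈ {FR, GB, JP, US}: US is in the set → true
  app build number between 366 and 569: 686 in [366, 569] is false
  plan = enterprise: enterprise == enterprise is true
  rollout bucket > 35: 35 > 35 is false
  account age between 434 days and 4853 days: 3080 in [434, 4853] is true
  last request latency ≤ 3934 ms: 1482 ≤ 3934 is true
  internal user: no → false
  A/B group = C: C == C is true
  A/B group = B: C == B is false
  A/B group ∈ {B, C}: C is in the set → true
  app build number < 911: 686 < 911 is true
  A/B group ∈ {C, control}: C is in the set → true
Combine:
[1.1] NOT true = false
[1.2] NOT true = false
[1] false OR false OR false = false
[2.2] NOT true = false
[2] true OR false = true
[3] false OR true = true
[4] false OR true OR true = true
[5] false OR true OR false = true
[6.1] NOT false = true
[6] true OR true = true
[7.3] NOT true = false
[7] false OR true OR false = true
[8] true OR false = true
[root] false AND true AND true AND true AND true AND true AND true AND true = false
Overall: false → disabled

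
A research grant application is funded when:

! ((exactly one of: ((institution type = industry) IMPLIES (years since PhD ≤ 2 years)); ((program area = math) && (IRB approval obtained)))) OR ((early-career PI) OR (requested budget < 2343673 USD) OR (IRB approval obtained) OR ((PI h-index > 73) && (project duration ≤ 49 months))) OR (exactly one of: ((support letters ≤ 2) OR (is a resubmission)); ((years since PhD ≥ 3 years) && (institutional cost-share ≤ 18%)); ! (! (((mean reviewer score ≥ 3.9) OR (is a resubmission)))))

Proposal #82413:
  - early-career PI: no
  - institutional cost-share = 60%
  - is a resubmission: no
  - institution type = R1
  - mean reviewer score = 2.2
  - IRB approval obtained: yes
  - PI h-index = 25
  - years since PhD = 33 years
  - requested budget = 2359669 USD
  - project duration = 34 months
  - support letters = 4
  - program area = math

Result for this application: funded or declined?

Funded

Atomic conditions:
  institution type = industry: R1 == industry is false
  years since PhD ≤ 2 years: 33 ≤ 2 is false
  program area = math: math == math is true
  IRB approval obtained: yes → true
  early-career PI: no → false
  requested budget < 2343673 USD: 2359669 < 2343673 is false
  PI h-index > 73: 25 > 73 is false
  project duration ≤ 49 months: 34 ≤ 49 is true
  support letters ≤ 2: 4 ≤ 2 is false
  is a resubmission: no → false
  years since PhD ≥ 3 years: 33 ≥ 3 is true
  institutional cost-share ≤ 18%: 60 ≤ 18 is false
  mean reviewer score ≥ 3.9: 2.2 ≥ 3.9 is false
Combine:
[1.1.1] false → false (antecedent false ⇒ implication holds) = true
[1.1.2] true AND true = true
[1.1] exactly-one(true, true) = false
[1] NOT false = true
[2.4] false AND true = false
[2] false OR false OR true OR false = true
[3.1] false OR false = false
[3.2] true AND false = false
[3.3.1.1] false OR false = false
[3.3.1] NOT false = true
[3.3] NOT true = false
[3] exactly-one(false, false, false) = false
[root] true OR true OR false = true
Overall: true → funded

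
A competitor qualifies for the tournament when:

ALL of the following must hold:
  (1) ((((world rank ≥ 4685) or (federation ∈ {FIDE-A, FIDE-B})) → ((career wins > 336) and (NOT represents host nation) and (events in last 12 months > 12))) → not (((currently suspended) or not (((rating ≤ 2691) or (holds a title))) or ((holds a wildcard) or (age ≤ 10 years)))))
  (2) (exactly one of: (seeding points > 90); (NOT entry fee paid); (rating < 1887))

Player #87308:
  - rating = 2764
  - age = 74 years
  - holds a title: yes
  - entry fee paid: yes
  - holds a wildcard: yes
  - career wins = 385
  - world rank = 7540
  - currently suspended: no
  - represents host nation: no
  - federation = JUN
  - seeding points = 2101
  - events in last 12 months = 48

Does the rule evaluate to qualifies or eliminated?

Eliminated

Atomic conditions:
  world rank ≥ 4685: 7540 ≥ 4685 is true
  federation ∈ {FIDE-A, FIDE-B}: JUN is not in the set → false
  career wins > 336: 385 > 336 is true
  NOT represents host nation: no → true
  events in last 12 months > 12: 48 > 12 is true
  currently suspended: no → false
  rating ≤ 2691: 2764 ≤ 2691 is false
  holds a title: yes → true
  holds a wildcard: yes → true
  age ≤ 10 years: 74 ≤ 10 is false
  seeding points > 90: 2101 > 90 is true
  NOT entry fee paid: yes → false
  rating < 1887: 2764 < 1887 is false
Combine:
[1.1.1] true OR false = true
[1.1.2] true AND true AND true = true
[1.1] true → true = true
[1.2.1.2.1] false OR true = true
[1.2.1.2] NOT true = false
[1.2.1.3] true OR false = true
[1.2.1] false OR false OR true = true
[1.2] NOT true = false
[1] true → false = false
[2] exactly-one(true, false, false) = true
[root] false AND true = false
Overall: false → eliminated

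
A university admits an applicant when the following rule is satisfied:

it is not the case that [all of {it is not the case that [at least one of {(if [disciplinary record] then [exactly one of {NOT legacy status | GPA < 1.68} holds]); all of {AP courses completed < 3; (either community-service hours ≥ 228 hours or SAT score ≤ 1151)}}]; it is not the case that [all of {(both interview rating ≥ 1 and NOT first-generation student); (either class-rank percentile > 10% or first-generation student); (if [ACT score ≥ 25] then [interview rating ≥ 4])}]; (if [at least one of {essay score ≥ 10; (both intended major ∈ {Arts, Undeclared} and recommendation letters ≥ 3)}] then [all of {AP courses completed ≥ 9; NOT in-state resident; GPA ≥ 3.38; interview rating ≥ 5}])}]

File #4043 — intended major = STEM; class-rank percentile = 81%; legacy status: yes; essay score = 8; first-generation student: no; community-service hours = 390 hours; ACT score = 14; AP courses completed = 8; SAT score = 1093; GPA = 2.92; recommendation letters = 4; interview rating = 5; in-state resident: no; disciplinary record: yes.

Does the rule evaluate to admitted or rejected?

Admitted

Atomic conditions:
  disciplinary record: yes → true
  NOT legacy status: yes → false
  GPA < 1.68: 2.92 < 1.68 is false
  AP courses completed < 3: 8 < 3 is false
  community-service hours ≥ 228 hours: 390 ≥ 228 is true
  SAT score ≤ 1151: 1093 ≤ 1151 is true
  interview rating ≥ 1: 5 ≥ 1 is true
  NOT first-generation student: no → true
  class-rank percentile > 10%: 81 > 10 is true
  first-generation student: no → false
  ACT score ≥ 25: 14 ≥ 25 is false
  interview rating ≥ 4: 5 ≥ 4 is true
  essay score ≥ 10: 8 ≥ 10 is false
  intended major ∈ {Arts, Undeclared}: STEM is not in the set → false
  recommendation letters ≥ 3: 4 ≥ 3 is true
  AP courses completed ≥ 9: 8 ≥ 9 is false
  NOT in-state resident: no → true
  GPA ≥ 3.38: 2.92 ≥ 3.38 is false
  interview rating ≥ 5: 5 ≥ 5 is true
Combine:
[1.1.1.1.2] exactly-one(false, false) = false
[1.1.1.1] true → false = false
[1.1.1.2.2] true OR true = true
[1.1.1.2] false AND true = false
[1.1.1] false OR false = false
[1.1] NOT false = true
[1.2.1.1] true AND true = true
[1.2.1.2] true OR false = true
[1.2.1.3] false → true (antecedent false ⇒ implication holds) = true
[1.2.1] true AND true AND true = true
[1.2] NOT true = false
[1.3.1.2] false AND true = false
[1.3.1] false OR false = false
[1.3.2] false AND true AND false AND true = false
[1.3] false → false (antecedent false ⇒ implication holds) = true
[1] true AND false AND true = false
[root] NOT false = true
Overall: true → admitted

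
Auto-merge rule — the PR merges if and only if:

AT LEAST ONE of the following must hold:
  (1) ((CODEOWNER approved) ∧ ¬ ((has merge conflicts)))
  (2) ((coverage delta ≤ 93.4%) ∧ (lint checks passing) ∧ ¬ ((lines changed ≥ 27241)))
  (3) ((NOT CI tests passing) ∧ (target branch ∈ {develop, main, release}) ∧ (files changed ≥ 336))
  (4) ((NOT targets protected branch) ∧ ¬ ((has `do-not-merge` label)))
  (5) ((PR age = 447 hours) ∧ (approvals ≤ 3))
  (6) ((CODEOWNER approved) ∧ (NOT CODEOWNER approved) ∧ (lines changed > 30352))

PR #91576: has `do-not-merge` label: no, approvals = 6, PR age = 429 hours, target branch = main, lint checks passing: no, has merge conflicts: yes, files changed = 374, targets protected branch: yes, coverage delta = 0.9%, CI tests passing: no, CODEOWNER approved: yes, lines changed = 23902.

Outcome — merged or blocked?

Atomic conditions:
  CODEOWNER approved: yes → true
  has merge conflicts: yes → true
  coverage delta ≤ 93.4%: 0.9 ≤ 93.4 is true
  lint checks passing: no → false
  lines changed ≥ 27241: 23902 ≥ 27241 is false
  NOT CI tests passing: no → true
  target branch ∈ {develop, main, release}: main is in the set → true
  files changed ≥ 336: 374 ≥ 336 is true
  NOT targets protected branch: yes → false
  has `do-not-merge` label: no → false
  PR age = 447 hours: 429 == 447 is false
  approvals ≤ 3: 6 ≤ 3 is false
  NOT CODEOWNER approved: yes → false
  lines changed > 30352: 23902 > 30352 is false
Combine:
[1.2] NOT true = false
[1] true AND false = false
[2.3] NOT false = true
[2] true AND false AND true = false
[3] true AND true AND true = true
[4.2] NOT false = true
[4] false AND true = false
[5] false AND false = false
[6] true AND false AND false = false
[root] false OR false OR true OR false OR false OR false = true
Overall: true → merged

Merged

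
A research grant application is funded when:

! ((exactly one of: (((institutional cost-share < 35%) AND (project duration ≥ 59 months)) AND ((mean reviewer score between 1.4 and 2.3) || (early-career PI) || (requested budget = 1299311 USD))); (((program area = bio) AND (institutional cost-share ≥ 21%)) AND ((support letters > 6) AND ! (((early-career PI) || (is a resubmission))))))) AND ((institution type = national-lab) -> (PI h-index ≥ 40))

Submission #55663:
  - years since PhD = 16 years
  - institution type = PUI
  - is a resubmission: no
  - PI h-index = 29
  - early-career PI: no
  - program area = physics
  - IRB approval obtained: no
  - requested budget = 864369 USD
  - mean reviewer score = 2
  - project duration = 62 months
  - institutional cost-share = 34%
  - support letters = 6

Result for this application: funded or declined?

Declined

Atomic conditions:
  institutional cost-share < 35%: 34 < 35 is true
  project duration ≥ 59 months: 62 ≥ 59 is true
  mean reviewer score between 1.4 and 2.3: 2 in [1.4, 2.3] is true
  early-career PI: no → false
  requested budget = 1299311 USD: 864369 == 1299311 is false
  program area = bio: physics == bio is false
  institutional cost-share ≥ 21%: 34 ≥ 21 is true
  support letters > 6: 6 > 6 is false
  is a resubmission: no → false
  institution type = national-lab: PUI == national-lab is false
  PI h-index ≥ 40: 29 ≥ 40 is false
Combine:
[1.1.1.1] true AND true = true
[1.1.1.2] true OR false OR false = true
[1.1.1] true AND true = true
[1.1.2.1] false AND true = false
[1.1.2.2.2.1] false OR false = false
[1.1.2.2.2] NOT false = true
[1.1.2.2] false AND true = false
[1.1.2] false AND false = false
[1.1] exactly-one(true, false) = true
[1] NOT true = false
[2] false → false (antecedent false ⇒ implication holds) = true
[root] false AND true = false
Overall: false → declined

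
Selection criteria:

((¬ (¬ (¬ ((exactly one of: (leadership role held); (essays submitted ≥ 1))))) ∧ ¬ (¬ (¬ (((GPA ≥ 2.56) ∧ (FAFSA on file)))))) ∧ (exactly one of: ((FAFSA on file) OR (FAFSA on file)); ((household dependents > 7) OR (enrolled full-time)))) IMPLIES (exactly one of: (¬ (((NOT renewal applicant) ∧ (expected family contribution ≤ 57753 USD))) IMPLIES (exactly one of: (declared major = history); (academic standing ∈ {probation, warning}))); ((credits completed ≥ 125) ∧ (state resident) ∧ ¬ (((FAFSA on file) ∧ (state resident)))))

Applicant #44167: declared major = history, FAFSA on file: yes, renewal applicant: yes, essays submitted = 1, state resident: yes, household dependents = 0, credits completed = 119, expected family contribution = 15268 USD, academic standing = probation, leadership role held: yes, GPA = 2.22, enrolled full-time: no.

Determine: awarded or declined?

Declined

Atomic conditions:
  leadership role held: yes → true
  essays submitted ≥ 1: 1 ≥ 1 is true
  GPA ≥ 2.56: 2.22 ≥ 2.56 is false
  FAFSA on file: yes → true
  household dependents > 7: 0 > 7 is false
  enrolled full-time: no → false
  NOT renewal applicant: yes → false
  expected family contribution ≤ 57753 USD: 15268 ≤ 57753 is true
  declared major = history: history == history is true
  academic standing ∈ {probation, warning}: probation is in the set → true
  credits completed ≥ 125: 119 ≥ 125 is false
  state resident: yes → true
Combine:
[1.1.1.1.1.1] exactly-one(true, true) = false
[1.1.1.1.1] NOT false = true
[1.1.1.1] NOT true = false
[1.1.1] NOT false = true
[1.1.2.1.1.1] false AND true = false
[1.1.2.1.1] NOT false = true
[1.1.2.1] NOT true = false
[1.1.2] NOT false = true
[1.1] true AND true = true
[1.2.1] true OR true = true
[1.2.2] false OR false = false
[1.2] exactly-one(true, false) = true
[1] true AND true = true
[2.1.1.1] false AND true = false
[2.1.1] NOT false = true
[2.1.2] exactly-one(true, true) = false
[2.1] true → false = false
[2.2.3.1] true AND true = true
[2.2.3] NOT true = false
[2.2] false AND true AND false = false
[2] exactly-one(false, false) = false
[root] true → false = false
Overall: false → declined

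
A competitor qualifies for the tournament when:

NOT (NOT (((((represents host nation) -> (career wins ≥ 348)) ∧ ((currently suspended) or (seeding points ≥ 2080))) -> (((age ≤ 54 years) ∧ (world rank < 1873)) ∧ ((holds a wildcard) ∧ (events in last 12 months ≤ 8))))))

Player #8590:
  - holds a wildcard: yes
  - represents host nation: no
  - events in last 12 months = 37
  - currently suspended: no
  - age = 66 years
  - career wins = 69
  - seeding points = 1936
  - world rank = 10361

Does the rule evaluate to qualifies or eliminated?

Qualifies

Atomic conditions:
  represents host nation: no → false
  career wins ≥ 348: 69 ≥ 348 is false
  currently suspended: no → false
  seeding points ≥ 2080: 1936 ≥ 2080 is false
  age ≤ 54 years: 66 ≤ 54 is false
  world rank < 1873: 10361 < 1873 is false
  holds a wildcard: yes → true
  events in last 12 months ≤ 8: 37 ≤ 8 is false
Combine:
[1.1.1.1] false → false (antecedent false ⇒ implication holds) = true
[1.1.1.2] false OR false = false
[1.1.1] true AND false = false
[1.1.2.1] false AND false = false
[1.1.2.2] true AND false = false
[1.1.2] false AND false = false
[1.1] false → false (antecedent false ⇒ implication holds) = true
[1] NOT true = false
[root] NOT false = true
Overall: true → qualifies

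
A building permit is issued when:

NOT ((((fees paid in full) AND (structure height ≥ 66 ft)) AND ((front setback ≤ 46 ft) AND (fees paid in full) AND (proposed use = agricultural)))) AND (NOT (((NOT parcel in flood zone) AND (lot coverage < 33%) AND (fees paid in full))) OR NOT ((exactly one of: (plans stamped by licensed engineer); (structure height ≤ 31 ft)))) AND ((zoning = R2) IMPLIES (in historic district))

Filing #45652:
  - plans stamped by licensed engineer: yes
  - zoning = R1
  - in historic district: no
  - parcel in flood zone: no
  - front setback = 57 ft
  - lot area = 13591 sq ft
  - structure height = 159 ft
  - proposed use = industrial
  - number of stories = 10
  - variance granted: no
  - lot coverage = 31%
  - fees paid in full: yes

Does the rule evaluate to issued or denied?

Atomic conditions:
  fees paid in full: yes → true
  structure height ≥ 66 ft: 159 ≥ 66 is true
  front setback ≤ 46 ft: 57 ≤ 46 is false
  proposed use = agricultural: industrial == agricultural is false
  NOT parcel in flood zone: no → true
  lot coverage < 33%: 31 < 33 is true
  plans stamped by licensed engineer: yes → true
  structure height ≤ 31 ft: 159 ≤ 31 is false
  zoning = R2: R1 == R2 is false
  in historic district: no → false
Combine:
[1.1.1] true AND true = true
[1.1.2] false AND true AND false = false
[1.1] true AND false = false
[1] NOT false = true
[2.1.1] true AND true AND true = true
[2.1] NOT true = false
[2.2.1] exactly-one(true, false) = true
[2.2] NOT true = false
[2] false OR false = false
[3] false → false (antecedent false ⇒ implication holds) = true
[root] true AND false AND true = false
Overall: false → denied

Denied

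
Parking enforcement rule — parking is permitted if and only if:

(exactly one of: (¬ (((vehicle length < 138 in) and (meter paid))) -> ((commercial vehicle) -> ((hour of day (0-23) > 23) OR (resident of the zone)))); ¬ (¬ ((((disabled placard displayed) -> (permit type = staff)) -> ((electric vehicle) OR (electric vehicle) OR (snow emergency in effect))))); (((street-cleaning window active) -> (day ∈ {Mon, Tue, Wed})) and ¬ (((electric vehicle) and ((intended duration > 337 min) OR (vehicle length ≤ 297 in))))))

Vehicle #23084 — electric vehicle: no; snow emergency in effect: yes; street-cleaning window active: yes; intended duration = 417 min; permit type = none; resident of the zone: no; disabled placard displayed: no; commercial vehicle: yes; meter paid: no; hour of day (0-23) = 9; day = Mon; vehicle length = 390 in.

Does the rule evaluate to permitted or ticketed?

Ticketed

Atomic conditions:
  vehicle length < 138 in: 390 < 138 is false
  meter paid: no → false
  commercial vehicle: yes → true
  hour of day (0-23) > 23: 9 > 23 is false
  resident of the zone: no → false
  disabled placard displayed: no → false
  permit type = staff: none == staff is false
  electric vehicle: no → false
  snow emergency in effect: yes → true
  street-cleaning window active: yes → true
  day ∈ {Mon, Tue, Wed}: Mon is in the set → true
  intended duration > 337 min: 417 > 337 is true
  vehicle length ≤ 297 in: 390 ≤ 297 is false
Combine:
[1.1.1] false AND false = false
[1.1] NOT false = true
[1.2.2] false OR false = false
[1.2] true → false = false
[1] true → false = false
[2.1.1.1] false → false (antecedent false ⇒ implication holds) = true
[2.1.1.2] false OR false OR true = true
[2.1.1] true → true = true
[2.1] NOT true = false
[2] NOT false = true
[3.1] true → true = true
[3.2.1.2] true OR false = true
[3.2.1] false AND true = false
[3.2] NOT false = true
[3] true AND true = true
[root] exactly-one(false, true, true) = false
Overall: false → ticketed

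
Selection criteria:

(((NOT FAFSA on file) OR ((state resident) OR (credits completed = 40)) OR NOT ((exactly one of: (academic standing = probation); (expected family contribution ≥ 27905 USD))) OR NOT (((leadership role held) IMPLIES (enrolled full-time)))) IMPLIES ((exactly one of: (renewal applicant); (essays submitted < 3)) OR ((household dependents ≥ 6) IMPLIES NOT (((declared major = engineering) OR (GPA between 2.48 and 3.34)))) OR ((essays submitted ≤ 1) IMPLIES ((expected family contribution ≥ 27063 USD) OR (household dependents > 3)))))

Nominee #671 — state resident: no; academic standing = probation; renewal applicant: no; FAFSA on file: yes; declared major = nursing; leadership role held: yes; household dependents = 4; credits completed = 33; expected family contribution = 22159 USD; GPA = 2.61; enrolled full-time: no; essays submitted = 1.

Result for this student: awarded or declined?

Atomic conditions:
  NOT FAFSA on file: yes → false
  state resident: no → false
  credits completed = 40: 33 == 40 is false
  academic standing = probation: probation == probation is true
  expected family contribution ≥ 27905 USD: 22159 ≥ 27905 is false
  leadership role held: yes → true
  enrolled full-time: no → false
  renewal applicant: no → false
  essays submitted < 3: 1 < 3 is true
  household dependents ≥ 6: 4 ≥ 6 is false
  declared major = engineering: nursing == engineering is false
  GPA between 2.48 and 3.34: 2.61 in [2.48, 3.34] is true
  essays submitted ≤ 1: 1 ≤ 1 is true
  expected family contribution ≥ 27063 USD: 22159 ≥ 27063 is false
  household dependents > 3: 4 > 3 is true
Combine:
[1.2] false OR false = false
[1.3.1] exactly-one(true, false) = true
[1.3] NOT true = false
[1.4.1] true → false = false
[1.4] NOT false = true
[1] false OR false OR false OR true = true
[2.1] exactly-one(false, true) = true
[2.2.2.1] false OR true = true
[2.2.2] NOT true = false
[2.2] false → false (antecedent false ⇒ implication holds) = true
[2.3.2] false OR true = true
[2.3] true → true = true
[2] true OR true OR true = true
[root] true → true = true
Overall: true → awarded

Awarded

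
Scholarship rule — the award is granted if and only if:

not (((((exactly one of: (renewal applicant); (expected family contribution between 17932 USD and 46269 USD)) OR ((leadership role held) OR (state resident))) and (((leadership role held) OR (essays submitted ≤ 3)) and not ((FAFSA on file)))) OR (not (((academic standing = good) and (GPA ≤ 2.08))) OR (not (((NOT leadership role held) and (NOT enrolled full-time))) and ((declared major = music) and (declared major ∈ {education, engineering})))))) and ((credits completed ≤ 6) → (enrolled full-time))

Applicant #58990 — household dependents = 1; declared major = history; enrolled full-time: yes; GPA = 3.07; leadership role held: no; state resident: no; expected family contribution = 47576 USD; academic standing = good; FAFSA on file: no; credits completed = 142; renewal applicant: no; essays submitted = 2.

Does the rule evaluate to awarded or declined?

Declined

Atomic conditions:
  renewal applicant: no → false
  expected family contribution between 17932 USD and 46269 USD: 47576 in [17932, 46269] is false
  leadership role held: no → false
  state resident: no → false
  essays submitted ≤ 3: 2 ≤ 3 is true
  FAFSA on file: no → false
  academic standing = good: good == good is true
  GPA ≤ 2.08: 3.07 ≤ 2.08 is false
  NOT leadership role held: no → true
  NOT enrolled full-time: yes → false
  declared major = music: history == music is false
  declared major ∈ {education, engineering}: history is not in the set → false
  credits completed ≤ 6: 142 ≤ 6 is false
  enrolled full-time: yes → true
Combine:
[1.1.1.1.1] exactly-one(false, false) = false
[1.1.1.1.2] false OR false = false
[1.1.1.1] false OR false = false
[1.1.1.2.1] false OR true = true
[1.1.1.2.2] NOT false = true
[1.1.1.2] true AND true = true
[1.1.1] false AND true = false
[1.1.2.1.1] true AND false = false
[1.1.2.1] NOT false = true
[1.1.2.2.1.1] true AND false = false
[1.1.2.2.1] NOT false = true
[1.1.2.2.2] false AND false = false
[1.1.2.2] true AND false = false
[1.1.2] true OR false = true
[1.1] false OR true = true
[1] NOT true = false
[2] false → true (antecedent false ⇒ implication holds) = true
[root] false AND true = false
Overall: false → declined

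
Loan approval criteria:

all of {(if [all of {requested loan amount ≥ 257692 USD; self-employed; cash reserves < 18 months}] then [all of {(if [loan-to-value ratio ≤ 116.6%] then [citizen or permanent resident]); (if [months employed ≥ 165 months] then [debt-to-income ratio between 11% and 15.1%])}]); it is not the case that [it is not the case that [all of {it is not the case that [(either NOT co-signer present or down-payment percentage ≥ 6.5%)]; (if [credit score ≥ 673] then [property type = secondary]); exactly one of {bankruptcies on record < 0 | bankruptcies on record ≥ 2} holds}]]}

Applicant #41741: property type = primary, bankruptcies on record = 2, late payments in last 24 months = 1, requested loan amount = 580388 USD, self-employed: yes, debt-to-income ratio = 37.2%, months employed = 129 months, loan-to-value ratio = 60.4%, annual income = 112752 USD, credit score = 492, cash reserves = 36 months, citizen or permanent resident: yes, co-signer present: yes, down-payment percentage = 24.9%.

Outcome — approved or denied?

Atomic conditions:
  requested loan amount ≥ 257692 USD: 580388 ≥ 257692 is true
  self-employed: yes → true
  cash reserves < 18 months: 36 < 18 is false
  loan-to-value ratio ≤ 116.6%: 60.4 ≤ 116.6 is true
  citizen or permanent resident: yes → true
  months employed ≥ 165 months: 129 ≥ 165 is false
  debt-to-income ratio between 11% and 15.1%: 37.2 in [11, 15.1] is false
  NOT co-signer present: yes → false
  down-payment percentage ≥ 6.5%: 24.9 ≥ 6.5 is true
  credit score ≥ 673: 492 ≥ 673 is false
  property type = secondary: primary == secondary is false
  bankruptcies on record < 0: 2 < 0 is false
  bankruptcies on record ≥ 2: 2 ≥ 2 is true
Combine:
[1.1] true AND true AND false = false
[1.2.1] true → true = true
[1.2.2] false → false (antecedent false ⇒ implication holds) = true
[1.2] true AND true = true
[1] false → true (antecedent false ⇒ implication holds) = true
[2.1.1.1.1] false OR true = true
[2.1.1.1] NOT true = false
[2.1.1.2] false → false (antecedent false ⇒ implication holds) = true
[2.1.1.3] exactly-one(false, true) = true
[2.1.1] false AND true AND true = false
[2.1] NOT false = true
[2] NOT true = false
[root] true AND false = false
Overall: false → denied

Denied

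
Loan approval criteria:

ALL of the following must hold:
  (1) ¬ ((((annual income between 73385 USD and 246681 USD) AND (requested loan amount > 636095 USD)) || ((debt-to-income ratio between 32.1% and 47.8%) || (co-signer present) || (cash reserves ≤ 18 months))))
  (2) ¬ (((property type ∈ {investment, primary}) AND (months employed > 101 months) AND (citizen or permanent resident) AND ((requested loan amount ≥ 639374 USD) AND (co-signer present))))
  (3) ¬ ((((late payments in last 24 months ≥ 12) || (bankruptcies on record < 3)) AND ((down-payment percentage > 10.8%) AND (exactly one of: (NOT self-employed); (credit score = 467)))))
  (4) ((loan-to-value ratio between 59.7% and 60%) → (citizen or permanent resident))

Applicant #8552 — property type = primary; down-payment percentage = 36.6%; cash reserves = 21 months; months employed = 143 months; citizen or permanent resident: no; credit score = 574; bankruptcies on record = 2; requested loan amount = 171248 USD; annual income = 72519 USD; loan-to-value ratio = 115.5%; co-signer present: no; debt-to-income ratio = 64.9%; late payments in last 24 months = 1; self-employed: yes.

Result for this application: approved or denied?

Atomic conditions:
  annual income between 73385 USD and 246681 USD: 72519 in [73385, 246681] is false
  requested loan amount > 636095 USD: 171248 > 636095 is false
  debt-to-income ratio between 32.1% and 47.8%: 64.9 in [32.1, 47.8] is false
  co-signer present: no → false
  cash reserves ≤ 18 months: 21 ≤ 18 is false
  property type ∈ {investment, primary}: primary is in the set → true
  months employed > 101 months: 143 > 101 is true
  citizen or permanent resident: no → false
  requested loan amount ≥ 639374 USD: 171248 ≥ 639374 is false
  late payments in last 24 months ≥ 12: 1 ≥ 12 is false
  bankruptcies on record < 3: 2 < 3 is true
  down-payment percentage > 10.8%: 36.6 > 10.8 is true
  NOT self-employed: yes → false
  credit score = 467: 574 == 467 is false
  loan-to-value ratio between 59.7% and 60%: 115.5 in [59.7, 60] is false
Combine:
[1.1.1] false AND false = false
[1.1.2] false OR false OR false = false
[1.1] false OR false = false
[1] NOT false = true
[2.1.4] false AND false = false
[2.1] true AND true AND false AND false = false
[2] NOT false = true
[3.1.1] false OR true = true
[3.1.2.2] exactly-one(false, false) = false
[3.1.2] true AND false = false
[3.1] true AND false = false
[3] NOT false = true
[4] false → false (antecedent false ⇒ implication holds) = true
[root] true AND true AND true AND true = true
Overall: true → approved

Approved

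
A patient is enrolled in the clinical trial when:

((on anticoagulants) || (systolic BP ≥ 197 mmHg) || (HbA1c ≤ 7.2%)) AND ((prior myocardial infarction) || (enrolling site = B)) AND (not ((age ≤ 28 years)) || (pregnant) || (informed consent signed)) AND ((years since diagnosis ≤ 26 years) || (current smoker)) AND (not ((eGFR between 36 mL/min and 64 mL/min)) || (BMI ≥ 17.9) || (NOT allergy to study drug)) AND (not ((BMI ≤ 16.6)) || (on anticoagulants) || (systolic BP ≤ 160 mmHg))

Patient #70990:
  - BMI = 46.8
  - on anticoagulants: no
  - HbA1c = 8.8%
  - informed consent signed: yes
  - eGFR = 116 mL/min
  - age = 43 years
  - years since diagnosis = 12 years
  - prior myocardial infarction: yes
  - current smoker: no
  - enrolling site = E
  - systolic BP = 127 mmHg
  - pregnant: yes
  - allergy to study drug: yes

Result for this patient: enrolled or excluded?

Atomic conditions:
  on anticoagulants: no → false
  systolic BP ≥ 197 mmHg: 127 ≥ 197 is false
  HbA1c ≤ 7.2%: 8.8 ≤ 7.2 is false
  prior myocardial infarction: yes → true
  enrolling site = B: E == B is false
  age ≤ 28 years: 43 ≤ 28 is false
  pregnant: yes → true
  informed consent signed: yes → true
  years since diagnosis ≤ 26 years: 12 ≤ 26 is true
  current smoker: no → false
  eGFR between 36 mL/min and 64 mL/min: 116 in [36, 64] is false
  BMI ≥ 17.9: 46.8 ≥ 17.9 is true
  NOT allergy to study drug: yes → false
  BMI ≤ 16.6: 46.8 ≤ 16.6 is false
  systolic BP ≤ 160 mmHg: 127 ≤ 160 is true
Combine:
[1] false OR false OR false = false
[2] true OR false = true
[3.1] NOT false = true
[3] true OR true OR true = true
[4] true OR false = true
[5.1] NOT false = true
[5] true OR true OR false = true
[6.1] NOT false = true
[6] true OR false OR true = true
[root] false AND true AND true AND true AND true AND true = false
Overall: false → excluded

Excluded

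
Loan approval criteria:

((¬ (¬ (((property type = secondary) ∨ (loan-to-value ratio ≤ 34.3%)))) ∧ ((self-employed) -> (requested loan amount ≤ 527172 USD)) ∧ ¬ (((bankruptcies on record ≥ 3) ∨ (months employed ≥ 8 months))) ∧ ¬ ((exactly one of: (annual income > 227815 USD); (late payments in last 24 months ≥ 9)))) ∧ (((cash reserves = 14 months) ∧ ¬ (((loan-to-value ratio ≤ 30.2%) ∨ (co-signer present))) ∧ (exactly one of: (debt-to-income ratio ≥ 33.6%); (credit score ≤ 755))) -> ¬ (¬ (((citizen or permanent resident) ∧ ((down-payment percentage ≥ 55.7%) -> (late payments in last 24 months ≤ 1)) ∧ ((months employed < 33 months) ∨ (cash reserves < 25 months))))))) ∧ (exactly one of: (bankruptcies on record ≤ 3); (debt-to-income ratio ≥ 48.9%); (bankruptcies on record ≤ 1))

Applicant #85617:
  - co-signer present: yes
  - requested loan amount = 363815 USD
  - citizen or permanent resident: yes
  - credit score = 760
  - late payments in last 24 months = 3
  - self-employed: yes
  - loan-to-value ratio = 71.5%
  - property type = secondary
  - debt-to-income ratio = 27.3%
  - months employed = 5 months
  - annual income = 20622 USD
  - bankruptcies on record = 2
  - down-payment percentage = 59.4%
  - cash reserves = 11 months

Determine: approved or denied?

Approved

Atomic conditions:
  property type = secondary: secondary == secondary is true
  loan-to-value ratio ≤ 34.3%: 71.5 ≤ 34.3 is false
  self-employed: yes → true
  requested loan amount ≤ 527172 USD: 363815 ≤ 527172 is true
  bankruptcies on record ≥ 3: 2 ≥ 3 is false
  months employed ≥ 8 months: 5 ≥ 8 is false
  annual income > 227815 USD: 20622 > 227815 is false
  late payments in last 24 months ≥ 9: 3 ≥ 9 is false
  cash reserves = 14 months: 11 == 14 is false
  loan-to-value ratio ≤ 30.2%: 71.5 ≤ 30.2 is false
  co-signer present: yes → true
  debt-to-income ratio ≥ 33.6%: 27.3 ≥ 33.6 is false
  credit score ≤ 755: 760 ≤ 755 is false
  citizen or permanent resident: yes → true
  down-payment percentage ≥ 55.7%: 59.4 ≥ 55.7 is true
  late payments in last 24 months ≤ 1: 3 ≤ 1 is false
  months employed < 33 months: 5 < 33 is true
  cash reserves < 25 months: 11 < 25 is true
  bankruptcies on record ≤ 3: 2 ≤ 3 is true
  debt-to-income ratio ≥ 48.9%: 27.3 ≥ 48.9 is false
  bankruptcies on record ≤ 1: 2 ≤ 1 is false
Combine:
[1.1.1.1.1] true OR false = true
[1.1.1.1] NOT true = false
[1.1.1] NOT false = true
[1.1.2] true → true = true
[1.1.3.1] false OR false = false
[1.1.3] NOT false = true
[1.1.4.1] exactly-one(false, false) = false
[1.1.4] NOT false = true
[1.1] true AND true AND true AND true = true
[1.2.1.2.1] false OR true = true
[1.2.1.2] NOT true = false
[1.2.1.3] exactly-one(false, false) = false
[1.2.1] false AND false AND false = false
[1.2.2.1.1.2] true → false = false
[1.2.2.1.1.3] true OR true = true
[1.2.2.1.1] true AND false AND true = false
[1.2.2.1] NOT false = true
[1.2.2] NOT true = false
[1.2] false → false (antecedent false ⇒ implication holds) = true
[1] true AND true = true
[2] exactly-one(true, false, false) = true
[root] true AND true = true
Overall: true → approved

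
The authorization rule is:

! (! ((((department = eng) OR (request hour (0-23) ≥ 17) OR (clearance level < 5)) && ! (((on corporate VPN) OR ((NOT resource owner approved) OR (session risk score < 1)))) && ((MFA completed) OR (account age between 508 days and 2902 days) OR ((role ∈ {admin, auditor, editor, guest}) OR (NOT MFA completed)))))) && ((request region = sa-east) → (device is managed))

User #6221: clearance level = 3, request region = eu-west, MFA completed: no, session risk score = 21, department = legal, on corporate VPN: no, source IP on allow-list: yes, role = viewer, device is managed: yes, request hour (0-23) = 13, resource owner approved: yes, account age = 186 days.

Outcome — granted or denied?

Granted

Atomic conditions:
  department = eng: legal == eng is false
  request hour (0-23) ≥ 17: 13 ≥ 17 is false
  clearance level < 5: 3 < 5 is true
  on corporate VPN: no → false
  NOT resource owner approved: yes → false
  session risk score < 1: 21 < 1 is false
  MFA completed: no → false
  account age between 508 days and 2902 days: 186 in [508, 2902] is false
  role ∈ {admin, auditor, editor, guest}: viewer is not in the set → false
  NOT MFA completed: no → true
  request region = sa-east: eu-west == sa-east is false
  device is managed: yes → true
Combine:
[1.1.1.1] false OR false OR true = true
[1.1.1.2.1.2] false OR false = false
[1.1.1.2.1] false OR false = false
[1.1.1.2] NOT false = true
[1.1.1.3.3] false OR true = true
[1.1.1.3] false OR false OR true = true
[1.1.1] true AND true AND true = true
[1.1] NOT true = false
[1] NOT false = true
[2] false → true (antecedent false ⇒ implication holds) = true
[root] true AND true = true
Overall: true → granted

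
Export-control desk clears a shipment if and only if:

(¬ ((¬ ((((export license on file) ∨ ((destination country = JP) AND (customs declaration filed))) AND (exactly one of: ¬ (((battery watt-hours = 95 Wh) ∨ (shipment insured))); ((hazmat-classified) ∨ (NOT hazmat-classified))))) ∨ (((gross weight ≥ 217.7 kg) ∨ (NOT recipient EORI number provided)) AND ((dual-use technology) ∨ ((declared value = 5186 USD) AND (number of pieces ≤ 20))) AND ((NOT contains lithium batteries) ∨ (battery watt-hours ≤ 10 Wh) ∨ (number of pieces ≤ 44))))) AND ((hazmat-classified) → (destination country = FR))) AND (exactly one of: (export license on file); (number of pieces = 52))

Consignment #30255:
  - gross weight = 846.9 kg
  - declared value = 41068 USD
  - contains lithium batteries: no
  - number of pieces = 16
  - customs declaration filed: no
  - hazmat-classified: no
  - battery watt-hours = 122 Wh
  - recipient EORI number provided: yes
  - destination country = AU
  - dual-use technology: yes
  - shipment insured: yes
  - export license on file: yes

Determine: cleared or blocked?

Atomic conditions:
  export license on file: yes → true
  destination country = JP: AU == JP is false
  customs declaration filed: no → false
  battery watt-hours = 95 Wh: 122 == 95 is false
  shipment insured: yes → true
  hazmat-classified: no → false
  NOT hazmat-classified: no → true
  gross weight ≥ 217.7 kg: 846.9 ≥ 217.7 is true
  NOT recipient EORI number provided: yes → false
  dual-use technology: yes → true
  declared value = 5186 USD: 41068 == 5186 is false
  number of pieces ≤ 20: 16 ≤ 20 is true
  NOT contains lithium batteries: no → true
  battery watt-hours ≤ 10 Wh: 122 ≤ 10 is false
  number of pieces ≤ 44: 16 ≤ 44 is true
  destination country = FR: AU == FR is false
  number of pieces = 52: 16 == 52 is false
Combine:
[1.1.1.1.1.1.2] false AND false = false
[1.1.1.1.1.1] true OR false = true
[1.1.1.1.1.2.1.1] false OR true = true
[1.1.1.1.1.2.1] NOT true = false
[1.1.1.1.1.2.2] false OR true = true
[1.1.1.1.1.2] exactly-one(false, true) = true
[1.1.1.1.1] true AND true = true
[1.1.1.1] NOT true = false
[1.1.1.2.1] true OR false = true
[1.1.1.2.2.2] false AND true = false
[1.1.1.2.2] true OR false = true
[1.1.1.2.3] true OR false OR true = true
[1.1.1.2] true AND true AND true = true
[1.1.1] false OR true = true
[1.1] NOT true = false
[1.2] false → false (antecedent false ⇒ implication holds) = true
[1] false AND true = false
[2] exactly-one(true, false) = true
[root] false AND true = false
Overall: false → blocked

Blocked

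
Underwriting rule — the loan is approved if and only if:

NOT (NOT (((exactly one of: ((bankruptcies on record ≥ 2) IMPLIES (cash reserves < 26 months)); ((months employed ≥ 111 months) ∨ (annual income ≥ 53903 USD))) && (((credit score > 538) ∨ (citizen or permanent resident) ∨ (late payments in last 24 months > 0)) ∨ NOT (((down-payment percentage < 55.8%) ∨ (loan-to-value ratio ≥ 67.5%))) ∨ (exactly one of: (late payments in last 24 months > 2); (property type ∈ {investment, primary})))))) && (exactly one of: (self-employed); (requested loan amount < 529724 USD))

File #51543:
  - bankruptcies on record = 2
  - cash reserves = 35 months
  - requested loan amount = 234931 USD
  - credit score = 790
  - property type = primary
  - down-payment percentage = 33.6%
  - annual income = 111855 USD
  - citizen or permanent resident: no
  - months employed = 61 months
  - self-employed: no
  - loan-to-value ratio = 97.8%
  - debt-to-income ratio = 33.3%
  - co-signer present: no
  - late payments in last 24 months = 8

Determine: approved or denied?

Approved

Atomic conditions:
  bankruptcies on record ≥ 2: 2 ≥ 2 is true
  cash reserves < 26 months: 35 < 26 is false
  months employed ≥ 111 months: 61 ≥ 111 is false
  annual income ≥ 53903 USD: 111855 ≥ 53903 is true
  credit score > 538: 790 > 538 is true
  citizen or permanent resident: no → false
  late payments in last 24 months > 0: 8 > 0 is true
  down-payment percentage < 55.8%: 33.6 < 55.8 is true
  loan-to-value ratio ≥ 67.5%: 97.8 ≥ 67.5 is true
  late payments in last 24 months > 2: 8 > 2 is true
  property type ∈ {investment, primary}: primary is in the set → true
  self-employed: no → false
  requested loan amount < 529724 USD: 234931 < 529724 is true
Combine:
[1.1.1.1.1] true → false = false
[1.1.1.1.2] false OR true = true
[1.1.1.1] exactly-one(false, true) = true
[1.1.1.2.1] true OR false OR true = true
[1.1.1.2.2.1] true OR true = true
[1.1.1.2.2] NOT true = false
[1.1.1.2.3] exactly-one(true, true) = false
[1.1.1.2] true OR false OR false = true
[1.1.1] true AND true = true
[1.1] NOT true = false
[1] NOT false = true
[2] exactly-one(false, true) = true
[root] true AND true = true
Overall: true → approved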